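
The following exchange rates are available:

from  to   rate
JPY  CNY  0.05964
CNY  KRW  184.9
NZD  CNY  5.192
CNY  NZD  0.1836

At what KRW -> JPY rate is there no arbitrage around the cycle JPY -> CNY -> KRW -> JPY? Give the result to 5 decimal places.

0.09068

Known legs of the cycle: 0.05964 × 184.9 = 11.027436
For no arbitrage the full-cycle product must be 1, so the missing rate is 1 / 11.027436 ≈ 0.0906829.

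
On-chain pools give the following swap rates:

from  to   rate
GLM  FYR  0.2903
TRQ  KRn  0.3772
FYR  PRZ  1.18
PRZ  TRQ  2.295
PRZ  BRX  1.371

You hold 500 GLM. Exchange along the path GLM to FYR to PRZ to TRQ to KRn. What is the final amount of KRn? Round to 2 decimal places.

148.27

500 GLM × 0.2903 = 145.15 FYR
145.15 FYR × 1.18 = 171.277 PRZ
171.277 PRZ × 2.295 = 393.080715 TRQ
393.080715 TRQ × 0.3772 = 148.270045698 KRn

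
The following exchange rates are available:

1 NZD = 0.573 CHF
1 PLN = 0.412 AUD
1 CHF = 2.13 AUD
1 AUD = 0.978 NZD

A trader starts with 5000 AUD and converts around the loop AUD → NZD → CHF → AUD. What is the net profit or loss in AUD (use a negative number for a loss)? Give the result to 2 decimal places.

5000 AUD × 0.978 = 4890 NZD
4890 NZD × 0.573 = 2801.97 CHF
2801.97 CHF × 2.13 = 5968.1961 AUD
Net change: 5968.1961 − 5000 = 968.1961 AUD

968.20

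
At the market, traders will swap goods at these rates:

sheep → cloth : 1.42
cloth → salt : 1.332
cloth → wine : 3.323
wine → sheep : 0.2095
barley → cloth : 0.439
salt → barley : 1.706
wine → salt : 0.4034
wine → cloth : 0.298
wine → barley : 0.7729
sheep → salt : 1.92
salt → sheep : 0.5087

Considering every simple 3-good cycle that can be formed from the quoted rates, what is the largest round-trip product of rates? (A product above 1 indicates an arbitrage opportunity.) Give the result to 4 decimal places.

1.1275

wine→barley→cloth→wine: 0.7729 × 0.439 × 3.323 = 1.12750
salt→barley→cloth→salt: 1.706 × 0.439 × 1.332 = 0.99758
wine→sheep→cloth→wine: 0.2095 × 1.42 × 3.323 = 0.98856
salt→sheep→cloth→salt: 0.5087 × 1.42 × 1.332 = 0.96218
Maximum is wine→barley→cloth→wine at 1.1275; arbitrage exists.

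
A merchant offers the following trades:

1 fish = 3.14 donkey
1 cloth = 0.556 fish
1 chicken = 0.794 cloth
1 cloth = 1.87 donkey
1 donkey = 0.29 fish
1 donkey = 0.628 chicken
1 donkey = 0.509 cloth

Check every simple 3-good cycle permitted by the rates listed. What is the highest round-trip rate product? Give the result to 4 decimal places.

0.9324

donkey→chicken→cloth→donkey: 0.628 × 0.794 × 1.87 = 0.93244
donkey→cloth→fish→donkey: 0.509 × 0.556 × 3.14 = 0.88863
Maximum is donkey→chicken→cloth→donkey at 0.9324; no arbitrage — every cycle loses value.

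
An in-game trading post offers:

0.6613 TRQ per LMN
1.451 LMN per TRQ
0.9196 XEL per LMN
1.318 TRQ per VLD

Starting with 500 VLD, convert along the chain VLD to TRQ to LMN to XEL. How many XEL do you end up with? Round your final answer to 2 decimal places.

500 VLD × 1.318 = 659 TRQ
659 TRQ × 1.451 = 956.209 LMN
956.209 LMN × 0.9196 = 879.3297964 XEL

879.33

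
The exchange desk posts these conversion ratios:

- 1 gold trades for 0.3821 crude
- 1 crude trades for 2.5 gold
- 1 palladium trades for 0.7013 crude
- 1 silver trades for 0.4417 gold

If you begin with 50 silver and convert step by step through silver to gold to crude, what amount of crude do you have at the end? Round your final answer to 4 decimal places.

8.4387

50 silver × 0.4417 = 22.085 gold
22.085 gold × 0.3821 = 8.4386785 crude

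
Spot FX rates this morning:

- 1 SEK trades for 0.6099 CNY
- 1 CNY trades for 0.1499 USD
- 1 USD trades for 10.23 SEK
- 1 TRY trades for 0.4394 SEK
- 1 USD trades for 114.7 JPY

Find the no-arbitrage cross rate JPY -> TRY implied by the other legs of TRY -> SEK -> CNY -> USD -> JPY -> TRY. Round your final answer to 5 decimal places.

0.21703

Known legs of the cycle: 0.4394 × 0.6099 × 0.1499 × 114.7 = 4.6076951363118
For no arbitrage the full-cycle product must be 1, so the missing rate is 1 / 4.6076951363118 ≈ 0.2170282.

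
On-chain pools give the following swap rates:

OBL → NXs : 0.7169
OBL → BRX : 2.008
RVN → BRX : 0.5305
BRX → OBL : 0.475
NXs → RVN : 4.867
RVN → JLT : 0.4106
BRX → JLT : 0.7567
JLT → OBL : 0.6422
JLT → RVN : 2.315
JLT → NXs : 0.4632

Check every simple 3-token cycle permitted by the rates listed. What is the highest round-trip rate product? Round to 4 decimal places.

0.9758

JLT→OBL→BRX→JLT: 0.6422 × 2.008 × 0.7567 = 0.97579
JLT→RVN→BRX→JLT: 2.315 × 0.5305 × 0.7567 = 0.92931
JLT→NXs→RVN→JLT: 0.4632 × 4.867 × 0.4106 = 0.92565
Maximum is JLT→OBL→BRX→JLT at 0.9758; no arbitrage — every cycle loses value.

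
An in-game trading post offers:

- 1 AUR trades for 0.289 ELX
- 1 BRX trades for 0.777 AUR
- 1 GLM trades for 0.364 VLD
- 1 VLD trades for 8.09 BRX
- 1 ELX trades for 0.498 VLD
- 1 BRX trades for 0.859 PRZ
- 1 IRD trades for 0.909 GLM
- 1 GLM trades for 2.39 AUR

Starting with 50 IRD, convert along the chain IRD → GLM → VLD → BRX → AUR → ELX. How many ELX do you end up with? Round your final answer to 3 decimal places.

50 IRD × 0.909 = 45.45 GLM
45.45 GLM × 0.364 = 16.5438 VLD
16.5438 VLD × 8.09 = 133.839342 BRX
133.839342 BRX × 0.777 = 103.993168734 AUR
103.993168734 AUR × 0.289 = 30.054025764126 ELX

30.054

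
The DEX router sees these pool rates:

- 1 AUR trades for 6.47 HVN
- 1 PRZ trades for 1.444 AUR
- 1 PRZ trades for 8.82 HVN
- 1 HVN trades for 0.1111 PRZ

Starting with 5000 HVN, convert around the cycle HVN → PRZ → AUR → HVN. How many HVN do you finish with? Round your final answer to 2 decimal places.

5189.86

5000 HVN × 0.1111 = 555.5 PRZ
555.5 PRZ × 1.444 = 802.142 AUR
802.142 AUR × 6.47 = 5189.85874 HVN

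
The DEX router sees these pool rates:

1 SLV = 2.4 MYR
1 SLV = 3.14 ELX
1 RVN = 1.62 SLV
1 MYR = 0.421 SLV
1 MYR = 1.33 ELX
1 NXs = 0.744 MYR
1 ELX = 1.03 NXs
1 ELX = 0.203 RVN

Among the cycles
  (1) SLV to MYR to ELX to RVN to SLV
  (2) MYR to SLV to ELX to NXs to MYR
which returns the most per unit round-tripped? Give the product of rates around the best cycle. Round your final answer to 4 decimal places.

(1) 2.4 × 1.33 × 0.203 × 1.62 = 1.04972
(2) 0.421 × 3.14 × 1.03 × 0.744 = 1.01303
Highest is cycle (1) at 1.0497 (>1, arbitrage).

1.0497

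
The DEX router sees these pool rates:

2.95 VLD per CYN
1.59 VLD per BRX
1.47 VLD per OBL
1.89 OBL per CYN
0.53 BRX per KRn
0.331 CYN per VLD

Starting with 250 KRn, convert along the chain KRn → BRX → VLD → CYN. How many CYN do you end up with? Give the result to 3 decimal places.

69.733

250 KRn × 0.53 = 132.5 BRX
132.5 BRX × 1.59 = 210.675 VLD
210.675 VLD × 0.331 = 69.733425 CYN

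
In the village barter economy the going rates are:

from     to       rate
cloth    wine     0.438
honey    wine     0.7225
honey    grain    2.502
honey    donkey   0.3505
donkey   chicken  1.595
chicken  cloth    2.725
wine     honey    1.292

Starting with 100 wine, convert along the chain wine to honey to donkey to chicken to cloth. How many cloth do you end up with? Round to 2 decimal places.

196.82

100 wine × 1.292 = 129.2 honey
129.2 honey × 0.3505 = 45.2846 donkey
45.2846 donkey × 1.595 = 72.228937 chicken
72.228937 chicken × 2.725 = 196.823853325 cloth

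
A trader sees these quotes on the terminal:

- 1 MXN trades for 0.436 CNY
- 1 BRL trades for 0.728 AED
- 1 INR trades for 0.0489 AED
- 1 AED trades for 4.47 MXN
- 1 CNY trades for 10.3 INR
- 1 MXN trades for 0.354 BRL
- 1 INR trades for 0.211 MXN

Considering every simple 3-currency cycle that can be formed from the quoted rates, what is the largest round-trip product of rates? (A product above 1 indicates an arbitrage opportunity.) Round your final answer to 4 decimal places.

MXN→BRL→AED→MXN: 0.354 × 0.728 × 4.47 = 1.15197
INR→MXN→CNY→INR: 0.211 × 0.436 × 10.3 = 0.94756
Maximum is MXN→BRL→AED→MXN at 1.1520; arbitrage exists.

1.1520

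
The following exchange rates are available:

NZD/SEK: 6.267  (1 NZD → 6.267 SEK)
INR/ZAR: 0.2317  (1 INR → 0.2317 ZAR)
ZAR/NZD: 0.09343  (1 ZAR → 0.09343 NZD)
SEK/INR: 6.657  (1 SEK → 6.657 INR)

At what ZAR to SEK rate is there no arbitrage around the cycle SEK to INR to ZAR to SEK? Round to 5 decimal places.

0.64833

Known legs of the cycle: 6.657 × 0.2317 = 1.5424269
For no arbitrage the full-cycle product must be 1, so the missing rate is 1 / 1.5424269 ≈ 0.6483289.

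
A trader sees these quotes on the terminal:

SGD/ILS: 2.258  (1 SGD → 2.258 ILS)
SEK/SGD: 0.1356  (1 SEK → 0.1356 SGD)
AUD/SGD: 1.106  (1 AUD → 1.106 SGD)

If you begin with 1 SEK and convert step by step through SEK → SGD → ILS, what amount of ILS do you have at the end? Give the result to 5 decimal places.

1 SEK × 0.1356 = 0.1356 SGD
0.1356 SGD × 2.258 = 0.3061848 ILS

0.30618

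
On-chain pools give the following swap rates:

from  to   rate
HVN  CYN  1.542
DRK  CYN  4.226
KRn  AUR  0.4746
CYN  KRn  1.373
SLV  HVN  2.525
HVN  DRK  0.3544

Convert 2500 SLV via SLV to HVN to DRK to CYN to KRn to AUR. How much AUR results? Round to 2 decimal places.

2500 SLV × 2.525 = 6312.5 HVN
6312.5 HVN × 0.3544 = 2237.15 DRK
2237.15 DRK × 4.226 = 9454.1959 CYN
9454.1959 CYN × 1.373 = 12980.6109707 KRn
12980.6109707 KRn × 0.4746 = 6160.59796669422 AUR

6160.60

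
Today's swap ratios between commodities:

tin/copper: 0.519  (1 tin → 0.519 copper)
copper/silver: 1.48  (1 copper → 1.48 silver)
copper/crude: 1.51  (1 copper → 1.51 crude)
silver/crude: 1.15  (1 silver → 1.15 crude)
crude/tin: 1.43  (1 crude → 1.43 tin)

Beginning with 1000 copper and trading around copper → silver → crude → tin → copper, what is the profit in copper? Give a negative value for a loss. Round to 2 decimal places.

263.17

1000 copper × 1.48 = 1480 silver
1480 silver × 1.15 = 1702 crude
1702 crude × 1.43 = 2433.86 tin
2433.86 tin × 0.519 = 1263.17334 copper
Net change: 1263.17334 − 1000 = 263.17334 copper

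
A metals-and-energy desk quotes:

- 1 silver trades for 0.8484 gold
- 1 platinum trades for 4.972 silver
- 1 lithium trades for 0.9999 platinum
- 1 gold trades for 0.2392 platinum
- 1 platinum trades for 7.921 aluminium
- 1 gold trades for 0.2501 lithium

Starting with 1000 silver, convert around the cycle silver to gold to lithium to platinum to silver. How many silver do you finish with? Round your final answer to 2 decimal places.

1054.88

1000 silver × 0.8484 = 848.4 gold
848.4 gold × 0.2501 = 212.18484 lithium
212.18484 lithium × 0.9999 = 212.163621516 platinum
212.163621516 platinum × 4.972 = 1054.877526177552 silver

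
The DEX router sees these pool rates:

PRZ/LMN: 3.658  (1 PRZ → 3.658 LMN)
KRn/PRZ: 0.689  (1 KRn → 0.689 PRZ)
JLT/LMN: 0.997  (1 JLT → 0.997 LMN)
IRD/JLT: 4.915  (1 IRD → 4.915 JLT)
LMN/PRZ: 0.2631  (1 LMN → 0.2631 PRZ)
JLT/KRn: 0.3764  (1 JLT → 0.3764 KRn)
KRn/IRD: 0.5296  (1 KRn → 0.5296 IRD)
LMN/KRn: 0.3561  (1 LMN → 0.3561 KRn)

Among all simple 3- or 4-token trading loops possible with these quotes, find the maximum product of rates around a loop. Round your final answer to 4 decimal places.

0.9798

KRn→IRD→JLT→KRn: 0.5296 × 4.915 × 0.3764 = 0.97976
KRn→IRD→JLT→LMN→KRn: 0.5296 × 4.915 × 0.997 × 0.3561 = 0.92414
KRn→PRZ→LMN→KRn: 0.689 × 3.658 × 0.3561 = 0.89750
Maximum is KRn→IRD→JLT→KRn at 0.9798; no arbitrage — every cycle loses value.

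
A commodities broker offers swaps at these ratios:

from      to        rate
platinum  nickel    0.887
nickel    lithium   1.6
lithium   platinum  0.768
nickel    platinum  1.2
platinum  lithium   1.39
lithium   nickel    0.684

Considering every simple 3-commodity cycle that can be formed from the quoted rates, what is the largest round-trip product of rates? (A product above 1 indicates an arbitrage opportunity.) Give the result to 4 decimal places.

1.1409

nickel→platinum→lithium→nickel: 1.2 × 1.39 × 0.684 = 1.14091
nickel→lithium→platinum→nickel: 1.6 × 0.768 × 0.887 = 1.08995
Maximum is nickel→platinum→lithium→nickel at 1.1409; arbitrage exists.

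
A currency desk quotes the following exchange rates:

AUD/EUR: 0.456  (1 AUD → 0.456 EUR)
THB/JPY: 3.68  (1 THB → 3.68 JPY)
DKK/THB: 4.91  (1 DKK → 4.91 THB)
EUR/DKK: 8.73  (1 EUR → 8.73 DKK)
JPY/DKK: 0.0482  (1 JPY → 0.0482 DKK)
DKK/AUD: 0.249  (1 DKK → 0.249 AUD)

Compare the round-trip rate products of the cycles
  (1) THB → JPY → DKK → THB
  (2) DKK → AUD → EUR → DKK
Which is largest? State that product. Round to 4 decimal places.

(1) 3.68 × 0.0482 × 4.91 = 0.87092
(2) 0.249 × 0.456 × 8.73 = 0.99124
Highest is cycle (2) at 0.9912 (≤1, no arbitrage).

0.9912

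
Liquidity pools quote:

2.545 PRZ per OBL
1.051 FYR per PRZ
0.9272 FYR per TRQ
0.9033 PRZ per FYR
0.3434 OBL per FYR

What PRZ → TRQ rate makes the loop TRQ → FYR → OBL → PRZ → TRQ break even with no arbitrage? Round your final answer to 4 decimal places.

Known legs of the cycle: 0.9272 × 0.3434 × 2.545 = 0.8103292216
For no arbitrage the full-cycle product must be 1, so the missing rate is 1 / 0.8103292216 ≈ 1.234066.

1.2341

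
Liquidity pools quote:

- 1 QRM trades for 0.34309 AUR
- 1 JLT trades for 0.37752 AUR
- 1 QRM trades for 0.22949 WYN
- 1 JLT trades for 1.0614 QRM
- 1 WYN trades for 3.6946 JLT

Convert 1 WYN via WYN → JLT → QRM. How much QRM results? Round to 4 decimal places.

3.9214

1 WYN × 3.6946 = 3.6946 JLT
3.6946 JLT × 1.0614 = 3.92144844 QRM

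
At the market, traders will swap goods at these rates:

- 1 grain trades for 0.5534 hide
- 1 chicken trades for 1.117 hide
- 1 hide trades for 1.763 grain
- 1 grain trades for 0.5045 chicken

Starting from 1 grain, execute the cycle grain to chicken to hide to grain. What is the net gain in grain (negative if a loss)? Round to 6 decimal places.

1 grain × 0.5045 = 0.5045 chicken
0.5045 chicken × 1.117 = 0.5635265 hide
0.5635265 hide × 1.763 = 0.9934972195 grain
Net change: 0.9934972195 − 1 = -0.0065027805 grain

-0.006503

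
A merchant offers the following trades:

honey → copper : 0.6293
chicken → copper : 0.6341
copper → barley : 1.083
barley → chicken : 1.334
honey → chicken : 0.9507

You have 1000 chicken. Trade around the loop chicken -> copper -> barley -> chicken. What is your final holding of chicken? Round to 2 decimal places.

1000 chicken × 0.6341 = 634.1 copper
634.1 copper × 1.083 = 686.7303 barley
686.7303 barley × 1.334 = 916.0982202 chicken

916.10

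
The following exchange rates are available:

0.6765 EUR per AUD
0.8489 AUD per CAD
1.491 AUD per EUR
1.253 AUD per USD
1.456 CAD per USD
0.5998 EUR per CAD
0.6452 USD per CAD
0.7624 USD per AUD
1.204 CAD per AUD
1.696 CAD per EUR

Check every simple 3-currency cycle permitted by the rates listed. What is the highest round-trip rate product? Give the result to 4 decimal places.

1.0767

CAD→EUR→AUD→CAD: 0.5998 × 1.491 × 1.204 = 1.07674
CAD→AUD→EUR→CAD: 0.8489 × 0.6765 × 1.696 = 0.97398
CAD→USD→AUD→CAD: 0.6452 × 1.253 × 1.204 = 0.97336
CAD→AUD→USD→CAD: 0.8489 × 0.7624 × 1.456 = 0.94233
Maximum is CAD→EUR→AUD→CAD at 1.0767; arbitrage exists.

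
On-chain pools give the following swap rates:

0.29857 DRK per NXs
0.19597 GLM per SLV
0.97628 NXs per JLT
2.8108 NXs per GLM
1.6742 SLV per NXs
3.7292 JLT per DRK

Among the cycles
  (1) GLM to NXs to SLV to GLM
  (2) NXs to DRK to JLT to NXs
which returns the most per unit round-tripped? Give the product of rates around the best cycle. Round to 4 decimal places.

1.0870

(1) 2.8108 × 1.6742 × 0.19597 = 0.92220
(2) 0.29857 × 3.7292 × 0.97628 = 1.08702
Highest is cycle (2) at 1.0870 (>1, arbitrage).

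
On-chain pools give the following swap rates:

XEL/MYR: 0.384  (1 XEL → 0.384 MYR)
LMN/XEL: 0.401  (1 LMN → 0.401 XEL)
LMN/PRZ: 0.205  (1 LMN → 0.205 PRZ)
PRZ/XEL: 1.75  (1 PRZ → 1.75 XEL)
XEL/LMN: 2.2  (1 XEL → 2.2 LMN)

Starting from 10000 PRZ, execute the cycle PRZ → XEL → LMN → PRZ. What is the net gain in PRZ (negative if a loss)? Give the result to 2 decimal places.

10000 PRZ × 1.75 = 17500 XEL
17500 XEL × 2.2 = 38500 LMN
38500 LMN × 0.205 = 7892.5 PRZ
Net change: 7892.5 − 10000 = -2107.5 PRZ

-2107.50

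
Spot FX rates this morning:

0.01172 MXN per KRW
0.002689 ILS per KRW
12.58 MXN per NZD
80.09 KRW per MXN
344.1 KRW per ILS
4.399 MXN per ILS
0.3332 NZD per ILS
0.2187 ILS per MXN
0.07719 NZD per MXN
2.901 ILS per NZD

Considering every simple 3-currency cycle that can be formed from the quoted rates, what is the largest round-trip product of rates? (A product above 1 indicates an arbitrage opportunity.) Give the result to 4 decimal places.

0.9851

MXN→NZD→ILS→MXN: 0.07719 × 2.901 × 4.399 = 0.98506
KRW→ILS→MXN→KRW: 0.002689 × 4.399 × 80.09 = 0.94738
MXN→ILS→NZD→MXN: 0.2187 × 0.3332 × 12.58 = 0.91672
KRW→MXN→ILS→KRW: 0.01172 × 0.2187 × 344.1 = 0.88198
Maximum is MXN→NZD→ILS→MXN at 0.9851; no arbitrage — every cycle loses value.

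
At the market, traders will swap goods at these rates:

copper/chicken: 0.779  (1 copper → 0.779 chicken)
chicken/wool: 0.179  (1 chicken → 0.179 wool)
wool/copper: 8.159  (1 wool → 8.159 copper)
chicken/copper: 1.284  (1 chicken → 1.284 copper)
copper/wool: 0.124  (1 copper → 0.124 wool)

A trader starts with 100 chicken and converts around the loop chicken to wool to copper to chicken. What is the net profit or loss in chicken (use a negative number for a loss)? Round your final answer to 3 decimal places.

100 chicken × 0.179 = 17.9 wool
17.9 wool × 8.159 = 146.0461 copper
146.0461 copper × 0.779 = 113.7699119 chicken
Net change: 113.7699119 − 100 = 13.7699119 chicken

13.770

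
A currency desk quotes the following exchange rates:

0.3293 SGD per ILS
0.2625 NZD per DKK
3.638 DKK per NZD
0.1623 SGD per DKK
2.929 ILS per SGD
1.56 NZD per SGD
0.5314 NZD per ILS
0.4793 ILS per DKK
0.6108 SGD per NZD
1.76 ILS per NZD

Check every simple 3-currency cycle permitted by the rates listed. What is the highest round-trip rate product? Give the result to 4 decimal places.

0.9507

SGD→ILS→NZD→SGD: 2.929 × 0.5314 × 0.6108 = 0.95069
ILS→NZD→DKK→ILS: 0.5314 × 3.638 × 0.4793 = 0.92660
SGD→NZD→DKK→SGD: 1.56 × 3.638 × 0.1623 = 0.92110
SGD→NZD→ILS→SGD: 1.56 × 1.76 × 0.3293 = 0.90413
Maximum is SGD→ILS→NZD→SGD at 0.9507; no arbitrage — every cycle loses value.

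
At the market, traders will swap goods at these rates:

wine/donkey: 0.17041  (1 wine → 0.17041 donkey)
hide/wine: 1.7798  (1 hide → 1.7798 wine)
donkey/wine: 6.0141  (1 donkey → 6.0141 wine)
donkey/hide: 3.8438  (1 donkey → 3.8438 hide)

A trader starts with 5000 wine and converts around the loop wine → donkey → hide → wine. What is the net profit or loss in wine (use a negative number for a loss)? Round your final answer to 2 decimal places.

5000 wine × 0.17041 = 852.05 donkey
852.05 donkey × 3.8438 = 3275.10979 hide
3275.10979 hide × 1.7798 = 5829.040404242 wine
Net change: 5829.040404242 − 5000 = 829.040404242 wine

829.04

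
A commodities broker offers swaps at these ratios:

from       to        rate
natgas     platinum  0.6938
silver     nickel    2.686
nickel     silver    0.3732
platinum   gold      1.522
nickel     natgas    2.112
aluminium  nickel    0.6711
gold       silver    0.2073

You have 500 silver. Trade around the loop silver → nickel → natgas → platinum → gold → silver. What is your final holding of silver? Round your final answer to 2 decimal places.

620.90

500 silver × 2.686 = 1343 nickel
1343 nickel × 2.112 = 2836.416 natgas
2836.416 natgas × 0.6938 = 1967.9054208 platinum
1967.9054208 platinum × 1.522 = 2995.1520504576 gold
2995.1520504576 gold × 0.2073 = 620.89502005986048 silver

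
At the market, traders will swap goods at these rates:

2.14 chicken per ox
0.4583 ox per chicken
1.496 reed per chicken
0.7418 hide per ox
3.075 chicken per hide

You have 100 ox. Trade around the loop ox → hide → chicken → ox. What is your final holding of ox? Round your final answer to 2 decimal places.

100 ox × 0.7418 = 74.18 hide
74.18 hide × 3.075 = 228.1035 chicken
228.1035 chicken × 0.4583 = 104.53983405 ox

104.54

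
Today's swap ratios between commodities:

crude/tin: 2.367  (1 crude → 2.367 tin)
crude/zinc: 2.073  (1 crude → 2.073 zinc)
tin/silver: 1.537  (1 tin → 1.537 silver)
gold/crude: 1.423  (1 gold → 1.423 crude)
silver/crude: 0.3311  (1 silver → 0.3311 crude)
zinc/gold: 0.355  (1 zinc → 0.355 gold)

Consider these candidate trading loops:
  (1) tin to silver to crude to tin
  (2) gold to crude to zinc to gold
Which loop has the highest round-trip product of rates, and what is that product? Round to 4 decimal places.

1.2046

(1) 1.537 × 0.3311 × 2.367 = 1.20457
(2) 1.423 × 2.073 × 0.355 = 1.04721
Highest is cycle (1) at 1.2046 (>1, arbitrage).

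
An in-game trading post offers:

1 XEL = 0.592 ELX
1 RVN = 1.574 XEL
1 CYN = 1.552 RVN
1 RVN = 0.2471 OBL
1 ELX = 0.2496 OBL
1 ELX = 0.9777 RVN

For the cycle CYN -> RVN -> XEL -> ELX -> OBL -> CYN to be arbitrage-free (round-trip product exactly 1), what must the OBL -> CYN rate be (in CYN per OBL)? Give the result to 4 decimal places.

2.7704

Known legs of the cycle: 1.552 × 1.574 × 0.592 × 0.2496 = 0.3609630375936
For no arbitrage the full-cycle product must be 1, so the missing rate is 1 / 0.3609630375936 ≈ 2.770367.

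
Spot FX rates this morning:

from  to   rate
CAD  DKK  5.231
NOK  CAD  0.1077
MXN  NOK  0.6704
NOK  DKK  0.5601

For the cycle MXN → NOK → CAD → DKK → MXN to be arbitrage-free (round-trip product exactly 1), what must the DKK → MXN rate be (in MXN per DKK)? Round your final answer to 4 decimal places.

Known legs of the cycle: 0.6704 × 0.1077 × 5.231 = 0.37768908048
For no arbitrage the full-cycle product must be 1, so the missing rate is 1 / 0.37768908048 ≈ 2.647680.

2.6477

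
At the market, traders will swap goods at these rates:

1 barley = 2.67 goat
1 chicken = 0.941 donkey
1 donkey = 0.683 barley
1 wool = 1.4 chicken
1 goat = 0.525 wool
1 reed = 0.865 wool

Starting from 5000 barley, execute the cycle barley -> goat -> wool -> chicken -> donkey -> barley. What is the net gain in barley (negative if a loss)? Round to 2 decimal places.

5000 barley × 2.67 = 13350 goat
13350 goat × 0.525 = 7008.75 wool
7008.75 wool × 1.4 = 9812.25 chicken
9812.25 chicken × 0.941 = 9233.32725 donkey
9233.32725 donkey × 0.683 = 6306.36251175 barley
Net change: 6306.36251175 − 5000 = 1306.36251175 barley

1306.36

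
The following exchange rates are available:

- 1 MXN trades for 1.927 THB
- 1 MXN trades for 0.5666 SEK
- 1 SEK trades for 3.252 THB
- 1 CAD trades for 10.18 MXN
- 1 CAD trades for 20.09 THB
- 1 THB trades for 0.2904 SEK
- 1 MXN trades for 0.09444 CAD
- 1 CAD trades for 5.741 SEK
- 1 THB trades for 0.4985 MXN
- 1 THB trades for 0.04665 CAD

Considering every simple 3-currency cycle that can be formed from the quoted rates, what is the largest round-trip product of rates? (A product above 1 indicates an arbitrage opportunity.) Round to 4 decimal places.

CAD→THB→MXN→CAD: 20.09 × 0.4985 × 0.09444 = 0.94580
SEK→THB→MXN→SEK: 3.252 × 0.4985 × 0.5666 = 0.91853
CAD→MXN→THB→CAD: 10.18 × 1.927 × 0.04665 = 0.91513
CAD→SEK→THB→CAD: 5.741 × 3.252 × 0.04665 = 0.87094
Maximum is CAD→THB→MXN→CAD at 0.9458; no arbitrage — every cycle loses value.

0.9458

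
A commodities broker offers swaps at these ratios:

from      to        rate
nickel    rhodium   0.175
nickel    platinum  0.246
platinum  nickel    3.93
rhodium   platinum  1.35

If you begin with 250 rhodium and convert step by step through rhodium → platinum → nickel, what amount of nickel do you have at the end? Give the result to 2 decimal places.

250 rhodium × 1.35 = 337.5 platinum
337.5 platinum × 3.93 = 1326.375 nickel

1326.38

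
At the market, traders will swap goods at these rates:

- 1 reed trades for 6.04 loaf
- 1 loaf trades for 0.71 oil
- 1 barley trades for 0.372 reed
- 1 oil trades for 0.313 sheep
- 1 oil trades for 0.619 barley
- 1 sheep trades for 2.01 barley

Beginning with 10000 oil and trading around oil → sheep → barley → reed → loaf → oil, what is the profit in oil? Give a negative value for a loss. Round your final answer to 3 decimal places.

36.415

10000 oil × 0.313 = 3130 sheep
3130 sheep × 2.01 = 6291.3 barley
6291.3 barley × 0.372 = 2340.3636 reed
2340.3636 reed × 6.04 = 14135.796144 loaf
14135.796144 loaf × 0.71 = 10036.41526224 oil
Net change: 10036.41526224 − 10000 = 36.41526224 oil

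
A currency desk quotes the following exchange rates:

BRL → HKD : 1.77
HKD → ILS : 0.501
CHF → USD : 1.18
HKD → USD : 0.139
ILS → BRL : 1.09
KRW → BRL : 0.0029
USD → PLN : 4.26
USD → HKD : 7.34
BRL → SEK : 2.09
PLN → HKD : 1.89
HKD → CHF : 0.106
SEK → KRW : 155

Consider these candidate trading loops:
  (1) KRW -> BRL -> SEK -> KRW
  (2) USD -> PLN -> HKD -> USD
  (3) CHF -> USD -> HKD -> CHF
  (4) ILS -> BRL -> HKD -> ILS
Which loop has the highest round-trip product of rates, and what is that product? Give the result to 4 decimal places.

(1) 0.0029 × 2.09 × 155 = 0.93946
(2) 4.26 × 1.89 × 0.139 = 1.11914
(3) 1.18 × 7.34 × 0.106 = 0.91809
(4) 1.09 × 1.77 × 0.501 = 0.96658
Highest is cycle (2) at 1.1191 (>1, arbitrage).

1.1191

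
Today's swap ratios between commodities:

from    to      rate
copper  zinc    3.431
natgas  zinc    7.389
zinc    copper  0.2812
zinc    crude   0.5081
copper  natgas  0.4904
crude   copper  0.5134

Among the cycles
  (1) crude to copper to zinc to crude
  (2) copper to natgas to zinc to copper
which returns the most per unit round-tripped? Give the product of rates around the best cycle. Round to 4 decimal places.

1.0189

(1) 0.5134 × 3.431 × 0.5081 = 0.89501
(2) 0.4904 × 7.389 × 0.2812 = 1.01895
Highest is cycle (2) at 1.0189 (>1, arbitrage).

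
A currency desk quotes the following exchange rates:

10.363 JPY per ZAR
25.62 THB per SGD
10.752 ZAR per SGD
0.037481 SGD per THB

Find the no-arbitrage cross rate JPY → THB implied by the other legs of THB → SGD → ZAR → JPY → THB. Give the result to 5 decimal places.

Known legs of the cycle: 0.037481 × 10.752 × 10.363 = 4.176244563456
For no arbitrage the full-cycle product must be 1, so the missing rate is 1 / 4.176244563456 ≈ 0.2394496.

0.23945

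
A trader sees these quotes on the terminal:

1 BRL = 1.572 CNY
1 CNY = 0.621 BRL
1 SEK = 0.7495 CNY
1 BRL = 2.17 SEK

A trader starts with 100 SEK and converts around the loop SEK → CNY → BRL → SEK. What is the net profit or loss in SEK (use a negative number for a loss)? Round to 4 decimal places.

100 SEK × 0.7495 = 74.95 CNY
74.95 CNY × 0.621 = 46.54395 BRL
46.54395 BRL × 2.17 = 101.0003715 SEK
Net change: 101.0003715 − 100 = 1.0003715 SEK

1.0004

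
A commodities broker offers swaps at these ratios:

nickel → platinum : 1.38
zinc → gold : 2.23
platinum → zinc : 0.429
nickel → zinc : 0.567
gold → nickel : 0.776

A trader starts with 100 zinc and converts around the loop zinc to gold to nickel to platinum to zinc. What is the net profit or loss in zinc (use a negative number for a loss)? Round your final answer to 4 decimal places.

2.4479

100 zinc × 2.23 = 223 gold
223 gold × 0.776 = 173.048 nickel
173.048 nickel × 1.38 = 238.80624 platinum
238.80624 platinum × 0.429 = 102.44787696 zinc
Net change: 102.44787696 − 100 = 2.44787696 zinc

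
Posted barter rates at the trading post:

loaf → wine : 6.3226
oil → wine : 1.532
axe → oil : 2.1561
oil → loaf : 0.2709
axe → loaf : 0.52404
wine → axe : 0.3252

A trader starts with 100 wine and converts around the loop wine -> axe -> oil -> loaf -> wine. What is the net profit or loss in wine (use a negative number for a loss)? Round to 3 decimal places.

100 wine × 0.3252 = 32.52 axe
32.52 axe × 2.1561 = 70.116372 oil
70.116372 oil × 0.2709 = 18.9945251748 loaf
18.9945251748 loaf × 6.3226 = 120.09478487019048 wine
Net change: 120.09478487019048 − 100 = 20.09478487019048 wine

20.095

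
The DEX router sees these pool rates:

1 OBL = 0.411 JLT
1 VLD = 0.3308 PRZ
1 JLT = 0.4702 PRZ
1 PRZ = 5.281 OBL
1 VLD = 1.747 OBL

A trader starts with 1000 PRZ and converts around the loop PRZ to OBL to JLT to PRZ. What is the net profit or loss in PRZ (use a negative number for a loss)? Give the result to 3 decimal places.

20.565

1000 PRZ × 5.281 = 5281 OBL
5281 OBL × 0.411 = 2170.491 JLT
2170.491 JLT × 0.4702 = 1020.5648682 PRZ
Net change: 1020.5648682 − 1000 = 20.5648682 PRZ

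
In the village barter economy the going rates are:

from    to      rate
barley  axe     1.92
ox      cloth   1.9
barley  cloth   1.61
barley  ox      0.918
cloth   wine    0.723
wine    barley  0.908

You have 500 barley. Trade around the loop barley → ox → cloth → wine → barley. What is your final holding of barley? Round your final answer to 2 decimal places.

572.52

500 barley × 0.918 = 459 ox
459 ox × 1.9 = 872.1 cloth
872.1 cloth × 0.723 = 630.5283 wine
630.5283 wine × 0.908 = 572.5196964 barley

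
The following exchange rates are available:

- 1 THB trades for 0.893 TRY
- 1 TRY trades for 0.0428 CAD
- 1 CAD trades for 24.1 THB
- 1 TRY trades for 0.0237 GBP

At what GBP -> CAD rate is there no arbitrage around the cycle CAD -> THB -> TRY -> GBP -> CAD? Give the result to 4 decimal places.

Known legs of the cycle: 24.1 × 0.893 × 0.0237 = 0.51005481
For no arbitrage the full-cycle product must be 1, so the missing rate is 1 / 0.51005481 ≈ 1.960574.

1.9606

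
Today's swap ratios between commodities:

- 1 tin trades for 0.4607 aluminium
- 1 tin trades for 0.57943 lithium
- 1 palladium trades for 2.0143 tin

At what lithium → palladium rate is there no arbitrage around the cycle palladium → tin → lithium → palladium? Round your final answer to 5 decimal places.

Known legs of the cycle: 2.0143 × 0.57943 = 1.167145849
For no arbitrage the full-cycle product must be 1, so the missing rate is 1 / 1.167145849 ≈ 0.8567909.

0.85679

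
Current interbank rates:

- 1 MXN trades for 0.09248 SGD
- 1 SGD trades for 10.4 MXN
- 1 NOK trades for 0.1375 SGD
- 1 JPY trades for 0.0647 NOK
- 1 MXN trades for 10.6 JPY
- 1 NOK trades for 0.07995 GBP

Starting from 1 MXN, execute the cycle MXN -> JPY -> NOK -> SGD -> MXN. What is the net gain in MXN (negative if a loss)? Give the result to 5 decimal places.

-0.01928

1 MXN × 10.6 = 10.6 JPY
10.6 JPY × 0.0647 = 0.68582 NOK
0.68582 NOK × 0.1375 = 0.09430025 SGD
0.09430025 SGD × 10.4 = 0.9807226 MXN
Net change: 0.9807226 − 1 = -0.0192774 MXN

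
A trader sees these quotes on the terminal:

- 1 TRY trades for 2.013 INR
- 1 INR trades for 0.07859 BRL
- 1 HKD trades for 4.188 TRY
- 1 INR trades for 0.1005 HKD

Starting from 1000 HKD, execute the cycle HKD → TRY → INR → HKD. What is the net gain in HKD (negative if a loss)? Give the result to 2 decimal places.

-152.74

1000 HKD × 4.188 = 4188 TRY
4188 TRY × 2.013 = 8430.444 INR
8430.444 INR × 0.1005 = 847.259622 HKD
Net change: 847.259622 − 1000 = -152.740378 HKD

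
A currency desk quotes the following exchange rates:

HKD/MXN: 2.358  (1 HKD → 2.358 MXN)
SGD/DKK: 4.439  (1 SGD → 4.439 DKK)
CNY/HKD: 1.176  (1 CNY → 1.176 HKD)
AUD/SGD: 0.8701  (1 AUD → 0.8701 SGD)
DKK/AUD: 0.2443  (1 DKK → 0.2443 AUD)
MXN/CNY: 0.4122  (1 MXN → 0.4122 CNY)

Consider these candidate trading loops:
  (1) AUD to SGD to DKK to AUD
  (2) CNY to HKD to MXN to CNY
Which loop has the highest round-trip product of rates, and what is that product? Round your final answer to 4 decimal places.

1.1430

(1) 0.8701 × 4.439 × 0.2443 = 0.94358
(2) 1.176 × 2.358 × 0.4122 = 1.14303
Highest is cycle (2) at 1.1430 (>1, arbitrage).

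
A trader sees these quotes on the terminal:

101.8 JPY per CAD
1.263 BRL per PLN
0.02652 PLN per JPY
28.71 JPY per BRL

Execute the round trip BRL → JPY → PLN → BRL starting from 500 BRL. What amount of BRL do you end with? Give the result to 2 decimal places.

480.82

500 BRL × 28.71 = 14355 JPY
14355 JPY × 0.02652 = 380.6946 PLN
380.6946 PLN × 1.263 = 480.8172798 BRL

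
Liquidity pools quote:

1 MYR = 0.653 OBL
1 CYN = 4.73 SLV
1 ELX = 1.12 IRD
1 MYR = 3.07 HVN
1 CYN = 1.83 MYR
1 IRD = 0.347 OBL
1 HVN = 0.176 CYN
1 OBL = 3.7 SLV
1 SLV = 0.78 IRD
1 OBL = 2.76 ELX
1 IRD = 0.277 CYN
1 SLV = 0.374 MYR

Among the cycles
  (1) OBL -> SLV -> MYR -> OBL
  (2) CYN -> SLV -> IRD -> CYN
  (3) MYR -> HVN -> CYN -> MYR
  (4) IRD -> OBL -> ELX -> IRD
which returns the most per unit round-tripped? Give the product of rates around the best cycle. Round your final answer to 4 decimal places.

(1) 3.7 × 0.374 × 0.653 = 0.90362
(2) 4.73 × 0.78 × 0.277 = 1.02196
(3) 3.07 × 0.176 × 1.83 = 0.98879
(4) 0.347 × 2.76 × 1.12 = 1.07265
Highest is cycle (4) at 1.0726 (>1, arbitrage).

1.0726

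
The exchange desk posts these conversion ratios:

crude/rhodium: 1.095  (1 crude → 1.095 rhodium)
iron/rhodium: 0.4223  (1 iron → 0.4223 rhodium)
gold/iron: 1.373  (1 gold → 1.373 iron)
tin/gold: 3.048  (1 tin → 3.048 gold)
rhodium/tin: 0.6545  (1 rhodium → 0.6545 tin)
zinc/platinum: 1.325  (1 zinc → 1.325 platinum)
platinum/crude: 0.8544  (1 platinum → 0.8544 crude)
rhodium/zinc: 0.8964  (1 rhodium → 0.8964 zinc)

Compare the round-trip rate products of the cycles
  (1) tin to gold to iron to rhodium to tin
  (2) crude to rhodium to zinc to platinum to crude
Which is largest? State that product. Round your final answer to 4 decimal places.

1.1567

(1) 3.048 × 1.373 × 0.4223 × 0.6545 = 1.15669
(2) 1.095 × 0.8964 × 1.325 × 0.8544 = 1.11120
Highest is cycle (1) at 1.1567 (>1, arbitrage).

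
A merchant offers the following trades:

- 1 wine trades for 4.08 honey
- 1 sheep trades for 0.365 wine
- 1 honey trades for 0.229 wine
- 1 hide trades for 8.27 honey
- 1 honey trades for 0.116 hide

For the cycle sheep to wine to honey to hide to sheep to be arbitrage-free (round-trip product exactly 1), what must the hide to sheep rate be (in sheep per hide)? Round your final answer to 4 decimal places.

5.7888

Known legs of the cycle: 0.365 × 4.08 × 0.116 = 0.1727472
For no arbitrage the full-cycle product must be 1, so the missing rate is 1 / 0.1727472 ≈ 5.788806.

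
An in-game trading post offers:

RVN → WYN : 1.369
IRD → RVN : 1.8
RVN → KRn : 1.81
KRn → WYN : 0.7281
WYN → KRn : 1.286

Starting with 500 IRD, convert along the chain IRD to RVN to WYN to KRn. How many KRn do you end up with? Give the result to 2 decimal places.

500 IRD × 1.8 = 900 RVN
900 RVN × 1.369 = 1232.1 WYN
1232.1 WYN × 1.286 = 1584.4806 KRn

1584.48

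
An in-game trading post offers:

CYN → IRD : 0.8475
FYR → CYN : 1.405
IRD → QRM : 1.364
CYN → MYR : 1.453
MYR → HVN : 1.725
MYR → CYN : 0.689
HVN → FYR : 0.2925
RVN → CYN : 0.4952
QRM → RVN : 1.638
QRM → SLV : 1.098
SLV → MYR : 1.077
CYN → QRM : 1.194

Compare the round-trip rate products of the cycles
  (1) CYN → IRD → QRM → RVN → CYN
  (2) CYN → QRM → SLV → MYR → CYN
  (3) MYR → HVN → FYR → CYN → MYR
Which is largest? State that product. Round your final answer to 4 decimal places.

(1) 0.8475 × 1.364 × 1.638 × 0.4952 = 0.93767
(2) 1.194 × 1.098 × 1.077 × 0.689 = 0.97284
(3) 1.725 × 0.2925 × 1.405 × 1.453 = 1.03005
Highest is cycle (3) at 1.0300 (>1, arbitrage).

1.0300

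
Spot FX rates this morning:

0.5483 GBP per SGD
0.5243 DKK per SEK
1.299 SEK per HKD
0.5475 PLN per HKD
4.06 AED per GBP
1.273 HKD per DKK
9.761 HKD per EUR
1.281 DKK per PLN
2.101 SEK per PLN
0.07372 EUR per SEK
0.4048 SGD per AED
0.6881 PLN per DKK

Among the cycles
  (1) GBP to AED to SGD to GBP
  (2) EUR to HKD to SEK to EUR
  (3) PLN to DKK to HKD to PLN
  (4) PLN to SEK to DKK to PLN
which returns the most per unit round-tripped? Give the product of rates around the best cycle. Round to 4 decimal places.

(1) 4.06 × 0.4048 × 0.5483 = 0.90112
(2) 9.761 × 1.299 × 0.07372 = 0.93474
(3) 1.281 × 1.273 × 0.5475 = 0.89282
(4) 2.101 × 0.5243 × 0.6881 = 0.75798
Highest is cycle (2) at 0.9347 (≤1, no arbitrage).

0.9347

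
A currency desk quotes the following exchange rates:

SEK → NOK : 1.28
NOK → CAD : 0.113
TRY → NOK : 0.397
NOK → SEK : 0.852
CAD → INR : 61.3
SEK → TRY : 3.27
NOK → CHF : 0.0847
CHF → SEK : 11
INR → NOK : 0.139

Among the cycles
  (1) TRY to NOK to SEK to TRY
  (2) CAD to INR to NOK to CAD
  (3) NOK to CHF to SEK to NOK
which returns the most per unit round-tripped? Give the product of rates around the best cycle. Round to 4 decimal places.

(1) 0.397 × 0.852 × 3.27 = 1.10606
(2) 61.3 × 0.139 × 0.113 = 0.96284
(3) 0.0847 × 11 × 1.28 = 1.19258
Highest is cycle (3) at 1.1926 (>1, arbitrage).

1.1926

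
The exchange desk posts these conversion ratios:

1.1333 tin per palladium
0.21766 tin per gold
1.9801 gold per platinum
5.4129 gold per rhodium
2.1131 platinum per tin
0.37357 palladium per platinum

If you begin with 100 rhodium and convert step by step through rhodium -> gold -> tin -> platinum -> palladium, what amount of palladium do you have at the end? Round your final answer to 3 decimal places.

93.004

100 rhodium × 5.4129 = 541.29 gold
541.29 gold × 0.21766 = 117.8171814 tin
117.8171814 tin × 2.1131 = 248.95948601634 platinum
248.95948601634 platinum × 0.37357 = 93.0037951911241338 palladium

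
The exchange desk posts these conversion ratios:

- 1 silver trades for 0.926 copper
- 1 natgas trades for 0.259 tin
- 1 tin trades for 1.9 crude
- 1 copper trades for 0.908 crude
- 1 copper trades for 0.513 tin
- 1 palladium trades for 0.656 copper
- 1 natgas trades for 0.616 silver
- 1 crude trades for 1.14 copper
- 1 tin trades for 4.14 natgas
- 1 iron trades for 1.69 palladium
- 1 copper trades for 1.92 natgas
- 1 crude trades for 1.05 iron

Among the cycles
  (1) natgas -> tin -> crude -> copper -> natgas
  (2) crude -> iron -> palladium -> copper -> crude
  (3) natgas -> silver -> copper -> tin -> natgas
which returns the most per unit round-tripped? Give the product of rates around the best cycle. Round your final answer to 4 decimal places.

(1) 0.259 × 1.9 × 1.14 × 1.92 = 1.07711
(2) 1.05 × 1.69 × 0.656 × 0.908 = 1.05698
(3) 0.616 × 0.926 × 0.513 × 4.14 = 1.21146
Highest is cycle (3) at 1.2115 (>1, arbitrage).

1.2115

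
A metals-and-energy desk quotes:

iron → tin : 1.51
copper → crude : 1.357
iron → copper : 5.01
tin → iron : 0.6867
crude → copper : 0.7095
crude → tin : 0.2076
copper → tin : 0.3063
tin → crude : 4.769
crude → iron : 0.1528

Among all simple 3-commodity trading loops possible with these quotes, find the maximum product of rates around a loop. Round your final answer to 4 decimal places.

tin→crude→iron→tin: 4.769 × 0.1528 × 1.51 = 1.10034
copper→tin→iron→copper: 0.3063 × 0.6867 × 5.01 = 1.05378
copper→crude→iron→copper: 1.357 × 0.1528 × 5.01 = 1.03882
copper→tin→crude→copper: 0.3063 × 4.769 × 0.7095 = 1.03640
Maximum is tin→crude→iron→tin at 1.1003; arbitrage exists.

1.1003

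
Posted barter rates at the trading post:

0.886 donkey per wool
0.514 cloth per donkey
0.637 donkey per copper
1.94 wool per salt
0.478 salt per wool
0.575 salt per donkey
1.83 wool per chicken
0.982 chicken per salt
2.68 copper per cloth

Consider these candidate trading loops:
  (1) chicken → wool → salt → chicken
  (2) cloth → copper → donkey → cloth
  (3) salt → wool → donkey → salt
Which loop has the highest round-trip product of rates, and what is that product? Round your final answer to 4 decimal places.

(1) 1.83 × 0.478 × 0.982 = 0.85899
(2) 2.68 × 0.637 × 0.514 = 0.87748
(3) 1.94 × 0.886 × 0.575 = 0.98833
Highest is cycle (3) at 0.9883 (≤1, no arbitrage).

0.9883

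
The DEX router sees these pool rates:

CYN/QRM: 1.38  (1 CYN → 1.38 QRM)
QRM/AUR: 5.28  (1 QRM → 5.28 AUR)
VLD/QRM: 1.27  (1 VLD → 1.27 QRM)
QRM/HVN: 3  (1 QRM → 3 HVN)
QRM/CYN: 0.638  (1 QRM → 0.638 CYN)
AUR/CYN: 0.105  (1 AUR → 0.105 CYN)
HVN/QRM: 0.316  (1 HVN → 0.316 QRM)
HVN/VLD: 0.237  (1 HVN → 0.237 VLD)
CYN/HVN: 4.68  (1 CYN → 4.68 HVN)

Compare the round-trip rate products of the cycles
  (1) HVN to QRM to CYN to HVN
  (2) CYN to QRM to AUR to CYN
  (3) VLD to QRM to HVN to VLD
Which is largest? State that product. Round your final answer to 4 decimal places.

0.9435

(1) 0.316 × 0.638 × 4.68 = 0.94353
(2) 1.38 × 5.28 × 0.105 = 0.76507
(3) 1.27 × 3 × 0.237 = 0.90297
Highest is cycle (1) at 0.9435 (≤1, no arbitrage).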